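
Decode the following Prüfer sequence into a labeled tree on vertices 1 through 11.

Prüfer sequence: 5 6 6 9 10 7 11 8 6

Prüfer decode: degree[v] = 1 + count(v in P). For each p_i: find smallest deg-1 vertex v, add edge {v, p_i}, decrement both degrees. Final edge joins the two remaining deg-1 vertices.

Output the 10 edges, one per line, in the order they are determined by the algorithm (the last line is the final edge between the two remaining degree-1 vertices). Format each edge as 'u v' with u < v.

Initial degrees: {1:1, 2:1, 3:1, 4:1, 5:2, 6:4, 7:2, 8:2, 9:2, 10:2, 11:2}
Step 1: smallest deg-1 vertex = 1, p_1 = 5. Add edge {1,5}. Now deg[1]=0, deg[5]=1.
Step 2: smallest deg-1 vertex = 2, p_2 = 6. Add edge {2,6}. Now deg[2]=0, deg[6]=3.
Step 3: smallest deg-1 vertex = 3, p_3 = 6. Add edge {3,6}. Now deg[3]=0, deg[6]=2.
Step 4: smallest deg-1 vertex = 4, p_4 = 9. Add edge {4,9}. Now deg[4]=0, deg[9]=1.
Step 5: smallest deg-1 vertex = 5, p_5 = 10. Add edge {5,10}. Now deg[5]=0, deg[10]=1.
Step 6: smallest deg-1 vertex = 9, p_6 = 7. Add edge {7,9}. Now deg[9]=0, deg[7]=1.
Step 7: smallest deg-1 vertex = 7, p_7 = 11. Add edge {7,11}. Now deg[7]=0, deg[11]=1.
Step 8: smallest deg-1 vertex = 10, p_8 = 8. Add edge {8,10}. Now deg[10]=0, deg[8]=1.
Step 9: smallest deg-1 vertex = 8, p_9 = 6. Add edge {6,8}. Now deg[8]=0, deg[6]=1.
Final: two remaining deg-1 vertices are 6, 11. Add edge {6,11}.

Answer: 1 5
2 6
3 6
4 9
5 10
7 9
7 11
8 10
6 8
6 11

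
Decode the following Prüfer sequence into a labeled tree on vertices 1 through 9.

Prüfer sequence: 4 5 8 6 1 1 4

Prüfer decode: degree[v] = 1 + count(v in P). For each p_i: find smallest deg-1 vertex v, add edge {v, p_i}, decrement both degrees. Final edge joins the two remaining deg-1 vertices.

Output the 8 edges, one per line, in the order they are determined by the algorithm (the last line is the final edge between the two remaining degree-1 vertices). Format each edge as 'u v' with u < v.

Answer: 2 4
3 5
5 8
6 7
1 6
1 8
1 4
4 9

Derivation:
Initial degrees: {1:3, 2:1, 3:1, 4:3, 5:2, 6:2, 7:1, 8:2, 9:1}
Step 1: smallest deg-1 vertex = 2, p_1 = 4. Add edge {2,4}. Now deg[2]=0, deg[4]=2.
Step 2: smallest deg-1 vertex = 3, p_2 = 5. Add edge {3,5}. Now deg[3]=0, deg[5]=1.
Step 3: smallest deg-1 vertex = 5, p_3 = 8. Add edge {5,8}. Now deg[5]=0, deg[8]=1.
Step 4: smallest deg-1 vertex = 7, p_4 = 6. Add edge {6,7}. Now deg[7]=0, deg[6]=1.
Step 5: smallest deg-1 vertex = 6, p_5 = 1. Add edge {1,6}. Now deg[6]=0, deg[1]=2.
Step 6: smallest deg-1 vertex = 8, p_6 = 1. Add edge {1,8}. Now deg[8]=0, deg[1]=1.
Step 7: smallest deg-1 vertex = 1, p_7 = 4. Add edge {1,4}. Now deg[1]=0, deg[4]=1.
Final: two remaining deg-1 vertices are 4, 9. Add edge {4,9}.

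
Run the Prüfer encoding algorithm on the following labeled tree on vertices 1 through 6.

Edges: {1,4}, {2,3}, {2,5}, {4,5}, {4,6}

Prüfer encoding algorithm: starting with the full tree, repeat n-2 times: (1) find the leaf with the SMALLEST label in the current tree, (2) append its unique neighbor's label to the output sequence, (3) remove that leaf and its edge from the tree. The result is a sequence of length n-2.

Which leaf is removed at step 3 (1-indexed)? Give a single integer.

Answer: 2

Derivation:
Step 1: current leaves = {1,3,6}. Remove leaf 1 (neighbor: 4).
Step 2: current leaves = {3,6}. Remove leaf 3 (neighbor: 2).
Step 3: current leaves = {2,6}. Remove leaf 2 (neighbor: 5).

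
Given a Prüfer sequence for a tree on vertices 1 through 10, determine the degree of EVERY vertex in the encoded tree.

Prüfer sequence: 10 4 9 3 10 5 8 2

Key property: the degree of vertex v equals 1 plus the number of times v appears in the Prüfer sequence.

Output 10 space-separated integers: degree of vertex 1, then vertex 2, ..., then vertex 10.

Answer: 1 2 2 2 2 1 1 2 2 3

Derivation:
p_1 = 10: count[10] becomes 1
p_2 = 4: count[4] becomes 1
p_3 = 9: count[9] becomes 1
p_4 = 3: count[3] becomes 1
p_5 = 10: count[10] becomes 2
p_6 = 5: count[5] becomes 1
p_7 = 8: count[8] becomes 1
p_8 = 2: count[2] becomes 1
Degrees (1 + count): deg[1]=1+0=1, deg[2]=1+1=2, deg[3]=1+1=2, deg[4]=1+1=2, deg[5]=1+1=2, deg[6]=1+0=1, deg[7]=1+0=1, deg[8]=1+1=2, deg[9]=1+1=2, deg[10]=1+2=3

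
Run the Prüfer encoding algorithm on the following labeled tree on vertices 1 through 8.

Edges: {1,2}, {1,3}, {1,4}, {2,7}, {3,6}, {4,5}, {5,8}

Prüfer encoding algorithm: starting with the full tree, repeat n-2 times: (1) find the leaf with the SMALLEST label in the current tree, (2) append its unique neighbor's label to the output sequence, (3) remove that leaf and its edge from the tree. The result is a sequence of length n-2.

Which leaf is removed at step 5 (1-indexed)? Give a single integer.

Step 1: current leaves = {6,7,8}. Remove leaf 6 (neighbor: 3).
Step 2: current leaves = {3,7,8}. Remove leaf 3 (neighbor: 1).
Step 3: current leaves = {7,8}. Remove leaf 7 (neighbor: 2).
Step 4: current leaves = {2,8}. Remove leaf 2 (neighbor: 1).
Step 5: current leaves = {1,8}. Remove leaf 1 (neighbor: 4).

Answer: 1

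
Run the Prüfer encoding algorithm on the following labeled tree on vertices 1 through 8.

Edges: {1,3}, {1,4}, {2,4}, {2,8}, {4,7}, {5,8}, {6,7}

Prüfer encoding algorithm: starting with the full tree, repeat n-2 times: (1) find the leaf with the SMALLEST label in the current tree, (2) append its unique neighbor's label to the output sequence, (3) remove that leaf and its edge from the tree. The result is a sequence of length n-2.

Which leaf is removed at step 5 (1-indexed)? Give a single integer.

Answer: 7

Derivation:
Step 1: current leaves = {3,5,6}. Remove leaf 3 (neighbor: 1).
Step 2: current leaves = {1,5,6}. Remove leaf 1 (neighbor: 4).
Step 3: current leaves = {5,6}. Remove leaf 5 (neighbor: 8).
Step 4: current leaves = {6,8}. Remove leaf 6 (neighbor: 7).
Step 5: current leaves = {7,8}. Remove leaf 7 (neighbor: 4).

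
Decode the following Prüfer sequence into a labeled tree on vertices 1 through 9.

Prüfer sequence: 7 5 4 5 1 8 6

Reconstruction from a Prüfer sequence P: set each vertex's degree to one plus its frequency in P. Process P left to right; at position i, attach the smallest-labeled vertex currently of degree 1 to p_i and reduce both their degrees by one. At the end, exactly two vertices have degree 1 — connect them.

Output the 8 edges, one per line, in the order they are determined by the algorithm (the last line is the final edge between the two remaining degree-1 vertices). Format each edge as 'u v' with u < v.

Initial degrees: {1:2, 2:1, 3:1, 4:2, 5:3, 6:2, 7:2, 8:2, 9:1}
Step 1: smallest deg-1 vertex = 2, p_1 = 7. Add edge {2,7}. Now deg[2]=0, deg[7]=1.
Step 2: smallest deg-1 vertex = 3, p_2 = 5. Add edge {3,5}. Now deg[3]=0, deg[5]=2.
Step 3: smallest deg-1 vertex = 7, p_3 = 4. Add edge {4,7}. Now deg[7]=0, deg[4]=1.
Step 4: smallest deg-1 vertex = 4, p_4 = 5. Add edge {4,5}. Now deg[4]=0, deg[5]=1.
Step 5: smallest deg-1 vertex = 5, p_5 = 1. Add edge {1,5}. Now deg[5]=0, deg[1]=1.
Step 6: smallest deg-1 vertex = 1, p_6 = 8. Add edge {1,8}. Now deg[1]=0, deg[8]=1.
Step 7: smallest deg-1 vertex = 8, p_7 = 6. Add edge {6,8}. Now deg[8]=0, deg[6]=1.
Final: two remaining deg-1 vertices are 6, 9. Add edge {6,9}.

Answer: 2 7
3 5
4 7
4 5
1 5
1 8
6 8
6 9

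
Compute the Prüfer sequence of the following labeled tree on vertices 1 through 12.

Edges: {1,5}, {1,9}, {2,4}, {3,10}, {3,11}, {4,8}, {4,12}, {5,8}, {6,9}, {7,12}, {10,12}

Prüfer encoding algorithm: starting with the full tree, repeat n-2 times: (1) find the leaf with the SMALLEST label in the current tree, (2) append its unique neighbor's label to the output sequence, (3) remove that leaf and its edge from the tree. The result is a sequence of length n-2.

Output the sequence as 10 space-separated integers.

Step 1: leaves = {2,6,7,11}. Remove smallest leaf 2, emit neighbor 4.
Step 2: leaves = {6,7,11}. Remove smallest leaf 6, emit neighbor 9.
Step 3: leaves = {7,9,11}. Remove smallest leaf 7, emit neighbor 12.
Step 4: leaves = {9,11}. Remove smallest leaf 9, emit neighbor 1.
Step 5: leaves = {1,11}. Remove smallest leaf 1, emit neighbor 5.
Step 6: leaves = {5,11}. Remove smallest leaf 5, emit neighbor 8.
Step 7: leaves = {8,11}. Remove smallest leaf 8, emit neighbor 4.
Step 8: leaves = {4,11}. Remove smallest leaf 4, emit neighbor 12.
Step 9: leaves = {11,12}. Remove smallest leaf 11, emit neighbor 3.
Step 10: leaves = {3,12}. Remove smallest leaf 3, emit neighbor 10.
Done: 2 vertices remain (10, 12). Sequence = [4 9 12 1 5 8 4 12 3 10]

Answer: 4 9 12 1 5 8 4 12 3 10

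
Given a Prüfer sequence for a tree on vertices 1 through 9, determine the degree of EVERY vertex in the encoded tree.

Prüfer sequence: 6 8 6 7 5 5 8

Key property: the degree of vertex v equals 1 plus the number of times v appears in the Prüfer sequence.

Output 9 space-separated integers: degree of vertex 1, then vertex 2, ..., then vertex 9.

p_1 = 6: count[6] becomes 1
p_2 = 8: count[8] becomes 1
p_3 = 6: count[6] becomes 2
p_4 = 7: count[7] becomes 1
p_5 = 5: count[5] becomes 1
p_6 = 5: count[5] becomes 2
p_7 = 8: count[8] becomes 2
Degrees (1 + count): deg[1]=1+0=1, deg[2]=1+0=1, deg[3]=1+0=1, deg[4]=1+0=1, deg[5]=1+2=3, deg[6]=1+2=3, deg[7]=1+1=2, deg[8]=1+2=3, deg[9]=1+0=1

Answer: 1 1 1 1 3 3 2 3 1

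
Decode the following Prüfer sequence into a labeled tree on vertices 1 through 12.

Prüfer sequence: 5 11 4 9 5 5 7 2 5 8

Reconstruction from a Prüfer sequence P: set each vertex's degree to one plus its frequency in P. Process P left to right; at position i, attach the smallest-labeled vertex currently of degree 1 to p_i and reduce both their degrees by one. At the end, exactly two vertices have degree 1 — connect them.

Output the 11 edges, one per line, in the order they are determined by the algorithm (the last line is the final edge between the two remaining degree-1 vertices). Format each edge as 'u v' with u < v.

Initial degrees: {1:1, 2:2, 3:1, 4:2, 5:5, 6:1, 7:2, 8:2, 9:2, 10:1, 11:2, 12:1}
Step 1: smallest deg-1 vertex = 1, p_1 = 5. Add edge {1,5}. Now deg[1]=0, deg[5]=4.
Step 2: smallest deg-1 vertex = 3, p_2 = 11. Add edge {3,11}. Now deg[3]=0, deg[11]=1.
Step 3: smallest deg-1 vertex = 6, p_3 = 4. Add edge {4,6}. Now deg[6]=0, deg[4]=1.
Step 4: smallest deg-1 vertex = 4, p_4 = 9. Add edge {4,9}. Now deg[4]=0, deg[9]=1.
Step 5: smallest deg-1 vertex = 9, p_5 = 5. Add edge {5,9}. Now deg[9]=0, deg[5]=3.
Step 6: smallest deg-1 vertex = 10, p_6 = 5. Add edge {5,10}. Now deg[10]=0, deg[5]=2.
Step 7: smallest deg-1 vertex = 11, p_7 = 7. Add edge {7,11}. Now deg[11]=0, deg[7]=1.
Step 8: smallest deg-1 vertex = 7, p_8 = 2. Add edge {2,7}. Now deg[7]=0, deg[2]=1.
Step 9: smallest deg-1 vertex = 2, p_9 = 5. Add edge {2,5}. Now deg[2]=0, deg[5]=1.
Step 10: smallest deg-1 vertex = 5, p_10 = 8. Add edge {5,8}. Now deg[5]=0, deg[8]=1.
Final: two remaining deg-1 vertices are 8, 12. Add edge {8,12}.

Answer: 1 5
3 11
4 6
4 9
5 9
5 10
7 11
2 7
2 5
5 8
8 12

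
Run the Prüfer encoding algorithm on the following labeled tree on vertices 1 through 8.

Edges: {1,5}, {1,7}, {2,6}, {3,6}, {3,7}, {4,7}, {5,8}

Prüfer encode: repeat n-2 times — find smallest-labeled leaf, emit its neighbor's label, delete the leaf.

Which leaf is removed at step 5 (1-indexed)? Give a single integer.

Answer: 7

Derivation:
Step 1: current leaves = {2,4,8}. Remove leaf 2 (neighbor: 6).
Step 2: current leaves = {4,6,8}. Remove leaf 4 (neighbor: 7).
Step 3: current leaves = {6,8}. Remove leaf 6 (neighbor: 3).
Step 4: current leaves = {3,8}. Remove leaf 3 (neighbor: 7).
Step 5: current leaves = {7,8}. Remove leaf 7 (neighbor: 1).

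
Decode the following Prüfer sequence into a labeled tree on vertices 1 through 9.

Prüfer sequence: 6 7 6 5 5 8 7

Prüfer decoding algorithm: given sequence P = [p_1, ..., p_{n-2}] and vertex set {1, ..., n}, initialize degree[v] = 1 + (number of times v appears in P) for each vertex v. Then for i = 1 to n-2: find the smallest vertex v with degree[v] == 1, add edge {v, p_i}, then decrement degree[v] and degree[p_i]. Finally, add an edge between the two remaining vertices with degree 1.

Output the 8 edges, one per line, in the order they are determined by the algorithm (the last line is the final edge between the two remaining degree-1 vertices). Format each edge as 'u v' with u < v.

Answer: 1 6
2 7
3 6
4 5
5 6
5 8
7 8
7 9

Derivation:
Initial degrees: {1:1, 2:1, 3:1, 4:1, 5:3, 6:3, 7:3, 8:2, 9:1}
Step 1: smallest deg-1 vertex = 1, p_1 = 6. Add edge {1,6}. Now deg[1]=0, deg[6]=2.
Step 2: smallest deg-1 vertex = 2, p_2 = 7. Add edge {2,7}. Now deg[2]=0, deg[7]=2.
Step 3: smallest deg-1 vertex = 3, p_3 = 6. Add edge {3,6}. Now deg[3]=0, deg[6]=1.
Step 4: smallest deg-1 vertex = 4, p_4 = 5. Add edge {4,5}. Now deg[4]=0, deg[5]=2.
Step 5: smallest deg-1 vertex = 6, p_5 = 5. Add edge {5,6}. Now deg[6]=0, deg[5]=1.
Step 6: smallest deg-1 vertex = 5, p_6 = 8. Add edge {5,8}. Now deg[5]=0, deg[8]=1.
Step 7: smallest deg-1 vertex = 8, p_7 = 7. Add edge {7,8}. Now deg[8]=0, deg[7]=1.
Final: two remaining deg-1 vertices are 7, 9. Add edge {7,9}.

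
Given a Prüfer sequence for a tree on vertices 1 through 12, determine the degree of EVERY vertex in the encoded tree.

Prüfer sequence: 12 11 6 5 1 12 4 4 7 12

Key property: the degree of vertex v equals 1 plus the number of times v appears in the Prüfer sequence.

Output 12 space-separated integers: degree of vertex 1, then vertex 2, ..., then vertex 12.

p_1 = 12: count[12] becomes 1
p_2 = 11: count[11] becomes 1
p_3 = 6: count[6] becomes 1
p_4 = 5: count[5] becomes 1
p_5 = 1: count[1] becomes 1
p_6 = 12: count[12] becomes 2
p_7 = 4: count[4] becomes 1
p_8 = 4: count[4] becomes 2
p_9 = 7: count[7] becomes 1
p_10 = 12: count[12] becomes 3
Degrees (1 + count): deg[1]=1+1=2, deg[2]=1+0=1, deg[3]=1+0=1, deg[4]=1+2=3, deg[5]=1+1=2, deg[6]=1+1=2, deg[7]=1+1=2, deg[8]=1+0=1, deg[9]=1+0=1, deg[10]=1+0=1, deg[11]=1+1=2, deg[12]=1+3=4

Answer: 2 1 1 3 2 2 2 1 1 1 2 4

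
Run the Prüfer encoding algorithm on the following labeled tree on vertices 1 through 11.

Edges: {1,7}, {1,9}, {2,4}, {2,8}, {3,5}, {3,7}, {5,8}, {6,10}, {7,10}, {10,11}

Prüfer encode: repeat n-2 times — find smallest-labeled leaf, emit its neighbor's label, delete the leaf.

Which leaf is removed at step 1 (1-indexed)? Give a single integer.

Answer: 4

Derivation:
Step 1: current leaves = {4,6,9,11}. Remove leaf 4 (neighbor: 2).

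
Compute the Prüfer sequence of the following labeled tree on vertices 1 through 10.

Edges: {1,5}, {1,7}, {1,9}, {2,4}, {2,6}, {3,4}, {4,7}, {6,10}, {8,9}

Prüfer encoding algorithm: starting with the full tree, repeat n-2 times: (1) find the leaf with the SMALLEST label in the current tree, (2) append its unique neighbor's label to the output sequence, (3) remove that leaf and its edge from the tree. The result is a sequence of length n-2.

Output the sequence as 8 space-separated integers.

Answer: 4 1 9 1 7 4 2 6

Derivation:
Step 1: leaves = {3,5,8,10}. Remove smallest leaf 3, emit neighbor 4.
Step 2: leaves = {5,8,10}. Remove smallest leaf 5, emit neighbor 1.
Step 3: leaves = {8,10}. Remove smallest leaf 8, emit neighbor 9.
Step 4: leaves = {9,10}. Remove smallest leaf 9, emit neighbor 1.
Step 5: leaves = {1,10}. Remove smallest leaf 1, emit neighbor 7.
Step 6: leaves = {7,10}. Remove smallest leaf 7, emit neighbor 4.
Step 7: leaves = {4,10}. Remove smallest leaf 4, emit neighbor 2.
Step 8: leaves = {2,10}. Remove smallest leaf 2, emit neighbor 6.
Done: 2 vertices remain (6, 10). Sequence = [4 1 9 1 7 4 2 6]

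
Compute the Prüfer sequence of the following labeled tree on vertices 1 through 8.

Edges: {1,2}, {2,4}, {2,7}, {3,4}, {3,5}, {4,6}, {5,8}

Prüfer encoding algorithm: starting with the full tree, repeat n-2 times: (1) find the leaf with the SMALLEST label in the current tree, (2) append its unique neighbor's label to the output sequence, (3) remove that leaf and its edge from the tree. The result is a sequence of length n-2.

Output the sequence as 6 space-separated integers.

Step 1: leaves = {1,6,7,8}. Remove smallest leaf 1, emit neighbor 2.
Step 2: leaves = {6,7,8}. Remove smallest leaf 6, emit neighbor 4.
Step 3: leaves = {7,8}. Remove smallest leaf 7, emit neighbor 2.
Step 4: leaves = {2,8}. Remove smallest leaf 2, emit neighbor 4.
Step 5: leaves = {4,8}. Remove smallest leaf 4, emit neighbor 3.
Step 6: leaves = {3,8}. Remove smallest leaf 3, emit neighbor 5.
Done: 2 vertices remain (5, 8). Sequence = [2 4 2 4 3 5]

Answer: 2 4 2 4 3 5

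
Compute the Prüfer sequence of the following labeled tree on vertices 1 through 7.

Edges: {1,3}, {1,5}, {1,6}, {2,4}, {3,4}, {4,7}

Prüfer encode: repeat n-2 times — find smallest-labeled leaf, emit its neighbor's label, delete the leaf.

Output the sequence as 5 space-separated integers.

Answer: 4 1 1 3 4

Derivation:
Step 1: leaves = {2,5,6,7}. Remove smallest leaf 2, emit neighbor 4.
Step 2: leaves = {5,6,7}. Remove smallest leaf 5, emit neighbor 1.
Step 3: leaves = {6,7}. Remove smallest leaf 6, emit neighbor 1.
Step 4: leaves = {1,7}. Remove smallest leaf 1, emit neighbor 3.
Step 5: leaves = {3,7}. Remove smallest leaf 3, emit neighbor 4.
Done: 2 vertices remain (4, 7). Sequence = [4 1 1 3 4]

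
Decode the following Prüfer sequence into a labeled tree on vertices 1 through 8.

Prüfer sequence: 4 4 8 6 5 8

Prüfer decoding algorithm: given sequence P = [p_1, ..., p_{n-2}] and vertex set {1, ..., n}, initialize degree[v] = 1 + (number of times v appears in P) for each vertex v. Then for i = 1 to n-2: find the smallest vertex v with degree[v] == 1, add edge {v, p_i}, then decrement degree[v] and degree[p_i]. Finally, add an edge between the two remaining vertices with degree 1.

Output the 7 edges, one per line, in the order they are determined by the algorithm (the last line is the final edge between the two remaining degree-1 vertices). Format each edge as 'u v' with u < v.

Answer: 1 4
2 4
3 8
4 6
5 6
5 8
7 8

Derivation:
Initial degrees: {1:1, 2:1, 3:1, 4:3, 5:2, 6:2, 7:1, 8:3}
Step 1: smallest deg-1 vertex = 1, p_1 = 4. Add edge {1,4}. Now deg[1]=0, deg[4]=2.
Step 2: smallest deg-1 vertex = 2, p_2 = 4. Add edge {2,4}. Now deg[2]=0, deg[4]=1.
Step 3: smallest deg-1 vertex = 3, p_3 = 8. Add edge {3,8}. Now deg[3]=0, deg[8]=2.
Step 4: smallest deg-1 vertex = 4, p_4 = 6. Add edge {4,6}. Now deg[4]=0, deg[6]=1.
Step 5: smallest deg-1 vertex = 6, p_5 = 5. Add edge {5,6}. Now deg[6]=0, deg[5]=1.
Step 6: smallest deg-1 vertex = 5, p_6 = 8. Add edge {5,8}. Now deg[5]=0, deg[8]=1.
Final: two remaining deg-1 vertices are 7, 8. Add edge {7,8}.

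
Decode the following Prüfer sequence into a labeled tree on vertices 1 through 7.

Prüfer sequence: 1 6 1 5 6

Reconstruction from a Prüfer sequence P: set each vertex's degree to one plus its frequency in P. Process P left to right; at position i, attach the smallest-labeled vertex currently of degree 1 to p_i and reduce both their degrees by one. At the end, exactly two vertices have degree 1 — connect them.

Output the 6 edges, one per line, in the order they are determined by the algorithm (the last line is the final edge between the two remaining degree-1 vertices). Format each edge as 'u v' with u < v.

Initial degrees: {1:3, 2:1, 3:1, 4:1, 5:2, 6:3, 7:1}
Step 1: smallest deg-1 vertex = 2, p_1 = 1. Add edge {1,2}. Now deg[2]=0, deg[1]=2.
Step 2: smallest deg-1 vertex = 3, p_2 = 6. Add edge {3,6}. Now deg[3]=0, deg[6]=2.
Step 3: smallest deg-1 vertex = 4, p_3 = 1. Add edge {1,4}. Now deg[4]=0, deg[1]=1.
Step 4: smallest deg-1 vertex = 1, p_4 = 5. Add edge {1,5}. Now deg[1]=0, deg[5]=1.
Step 5: smallest deg-1 vertex = 5, p_5 = 6. Add edge {5,6}. Now deg[5]=0, deg[6]=1.
Final: two remaining deg-1 vertices are 6, 7. Add edge {6,7}.

Answer: 1 2
3 6
1 4
1 5
5 6
6 7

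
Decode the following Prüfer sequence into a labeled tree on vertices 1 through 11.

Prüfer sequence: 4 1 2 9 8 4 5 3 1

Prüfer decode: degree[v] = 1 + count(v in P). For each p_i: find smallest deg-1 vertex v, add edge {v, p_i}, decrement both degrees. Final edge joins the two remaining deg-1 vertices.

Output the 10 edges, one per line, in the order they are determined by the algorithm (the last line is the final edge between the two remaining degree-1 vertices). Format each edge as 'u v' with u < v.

Initial degrees: {1:3, 2:2, 3:2, 4:3, 5:2, 6:1, 7:1, 8:2, 9:2, 10:1, 11:1}
Step 1: smallest deg-1 vertex = 6, p_1 = 4. Add edge {4,6}. Now deg[6]=0, deg[4]=2.
Step 2: smallest deg-1 vertex = 7, p_2 = 1. Add edge {1,7}. Now deg[7]=0, deg[1]=2.
Step 3: smallest deg-1 vertex = 10, p_3 = 2. Add edge {2,10}. Now deg[10]=0, deg[2]=1.
Step 4: smallest deg-1 vertex = 2, p_4 = 9. Add edge {2,9}. Now deg[2]=0, deg[9]=1.
Step 5: smallest deg-1 vertex = 9, p_5 = 8. Add edge {8,9}. Now deg[9]=0, deg[8]=1.
Step 6: smallest deg-1 vertex = 8, p_6 = 4. Add edge {4,8}. Now deg[8]=0, deg[4]=1.
Step 7: smallest deg-1 vertex = 4, p_7 = 5. Add edge {4,5}. Now deg[4]=0, deg[5]=1.
Step 8: smallest deg-1 vertex = 5, p_8 = 3. Add edge {3,5}. Now deg[5]=0, deg[3]=1.
Step 9: smallest deg-1 vertex = 3, p_9 = 1. Add edge {1,3}. Now deg[3]=0, deg[1]=1.
Final: two remaining deg-1 vertices are 1, 11. Add edge {1,11}.

Answer: 4 6
1 7
2 10
2 9
8 9
4 8
4 5
3 5
1 3
1 11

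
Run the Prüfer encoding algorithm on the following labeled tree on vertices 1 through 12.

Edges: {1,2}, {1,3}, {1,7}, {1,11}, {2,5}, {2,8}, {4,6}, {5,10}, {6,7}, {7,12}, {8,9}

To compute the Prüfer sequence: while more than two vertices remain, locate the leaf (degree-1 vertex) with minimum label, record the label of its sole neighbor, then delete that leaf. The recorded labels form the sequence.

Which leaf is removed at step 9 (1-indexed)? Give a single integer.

Step 1: current leaves = {3,4,9,10,11,12}. Remove leaf 3 (neighbor: 1).
Step 2: current leaves = {4,9,10,11,12}. Remove leaf 4 (neighbor: 6).
Step 3: current leaves = {6,9,10,11,12}. Remove leaf 6 (neighbor: 7).
Step 4: current leaves = {9,10,11,12}. Remove leaf 9 (neighbor: 8).
Step 5: current leaves = {8,10,11,12}. Remove leaf 8 (neighbor: 2).
Step 6: current leaves = {10,11,12}. Remove leaf 10 (neighbor: 5).
Step 7: current leaves = {5,11,12}. Remove leaf 5 (neighbor: 2).
Step 8: current leaves = {2,11,12}. Remove leaf 2 (neighbor: 1).
Step 9: current leaves = {11,12}. Remove leaf 11 (neighbor: 1).

Answer: 11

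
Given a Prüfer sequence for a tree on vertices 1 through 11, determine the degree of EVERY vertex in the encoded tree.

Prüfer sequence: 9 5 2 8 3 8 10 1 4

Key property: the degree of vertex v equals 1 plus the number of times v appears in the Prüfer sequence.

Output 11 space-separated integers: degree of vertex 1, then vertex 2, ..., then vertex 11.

Answer: 2 2 2 2 2 1 1 3 2 2 1

Derivation:
p_1 = 9: count[9] becomes 1
p_2 = 5: count[5] becomes 1
p_3 = 2: count[2] becomes 1
p_4 = 8: count[8] becomes 1
p_5 = 3: count[3] becomes 1
p_6 = 8: count[8] becomes 2
p_7 = 10: count[10] becomes 1
p_8 = 1: count[1] becomes 1
p_9 = 4: count[4] becomes 1
Degrees (1 + count): deg[1]=1+1=2, deg[2]=1+1=2, deg[3]=1+1=2, deg[4]=1+1=2, deg[5]=1+1=2, deg[6]=1+0=1, deg[7]=1+0=1, deg[8]=1+2=3, deg[9]=1+1=2, deg[10]=1+1=2, deg[11]=1+0=1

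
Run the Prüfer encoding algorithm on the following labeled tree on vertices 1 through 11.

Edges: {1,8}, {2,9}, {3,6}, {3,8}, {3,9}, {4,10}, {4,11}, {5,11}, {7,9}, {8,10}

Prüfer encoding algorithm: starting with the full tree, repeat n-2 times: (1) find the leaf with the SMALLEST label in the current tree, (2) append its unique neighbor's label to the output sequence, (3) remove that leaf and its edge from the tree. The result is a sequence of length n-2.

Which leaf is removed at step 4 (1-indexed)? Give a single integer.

Step 1: current leaves = {1,2,5,6,7}. Remove leaf 1 (neighbor: 8).
Step 2: current leaves = {2,5,6,7}. Remove leaf 2 (neighbor: 9).
Step 3: current leaves = {5,6,7}. Remove leaf 5 (neighbor: 11).
Step 4: current leaves = {6,7,11}. Remove leaf 6 (neighbor: 3).

Answer: 6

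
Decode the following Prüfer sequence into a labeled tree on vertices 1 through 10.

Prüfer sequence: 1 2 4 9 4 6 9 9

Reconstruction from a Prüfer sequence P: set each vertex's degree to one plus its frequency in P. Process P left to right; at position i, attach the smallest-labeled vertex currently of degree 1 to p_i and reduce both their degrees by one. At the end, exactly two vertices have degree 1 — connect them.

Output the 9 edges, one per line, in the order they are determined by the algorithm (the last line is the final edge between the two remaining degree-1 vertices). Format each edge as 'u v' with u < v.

Initial degrees: {1:2, 2:2, 3:1, 4:3, 5:1, 6:2, 7:1, 8:1, 9:4, 10:1}
Step 1: smallest deg-1 vertex = 3, p_1 = 1. Add edge {1,3}. Now deg[3]=0, deg[1]=1.
Step 2: smallest deg-1 vertex = 1, p_2 = 2. Add edge {1,2}. Now deg[1]=0, deg[2]=1.
Step 3: smallest deg-1 vertex = 2, p_3 = 4. Add edge {2,4}. Now deg[2]=0, deg[4]=2.
Step 4: smallest deg-1 vertex = 5, p_4 = 9. Add edge {5,9}. Now deg[5]=0, deg[9]=3.
Step 5: smallest deg-1 vertex = 7, p_5 = 4. Add edge {4,7}. Now deg[7]=0, deg[4]=1.
Step 6: smallest deg-1 vertex = 4, p_6 = 6. Add edge {4,6}. Now deg[4]=0, deg[6]=1.
Step 7: smallest deg-1 vertex = 6, p_7 = 9. Add edge {6,9}. Now deg[6]=0, deg[9]=2.
Step 8: smallest deg-1 vertex = 8, p_8 = 9. Add edge {8,9}. Now deg[8]=0, deg[9]=1.
Final: two remaining deg-1 vertices are 9, 10. Add edge {9,10}.

Answer: 1 3
1 2
2 4
5 9
4 7
4 6
6 9
8 9
9 10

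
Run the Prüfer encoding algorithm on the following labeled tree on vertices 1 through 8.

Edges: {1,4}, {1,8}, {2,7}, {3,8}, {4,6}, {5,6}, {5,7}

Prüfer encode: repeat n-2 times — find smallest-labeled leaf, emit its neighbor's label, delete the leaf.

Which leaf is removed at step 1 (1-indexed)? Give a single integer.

Answer: 2

Derivation:
Step 1: current leaves = {2,3}. Remove leaf 2 (neighbor: 7).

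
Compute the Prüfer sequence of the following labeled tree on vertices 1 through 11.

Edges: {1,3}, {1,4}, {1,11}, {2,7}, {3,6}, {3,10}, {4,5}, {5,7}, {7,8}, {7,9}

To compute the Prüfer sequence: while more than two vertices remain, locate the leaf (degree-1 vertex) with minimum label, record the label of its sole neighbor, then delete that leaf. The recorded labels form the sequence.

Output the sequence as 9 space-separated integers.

Answer: 7 3 7 7 5 4 1 3 1

Derivation:
Step 1: leaves = {2,6,8,9,10,11}. Remove smallest leaf 2, emit neighbor 7.
Step 2: leaves = {6,8,9,10,11}. Remove smallest leaf 6, emit neighbor 3.
Step 3: leaves = {8,9,10,11}. Remove smallest leaf 8, emit neighbor 7.
Step 4: leaves = {9,10,11}. Remove smallest leaf 9, emit neighbor 7.
Step 5: leaves = {7,10,11}. Remove smallest leaf 7, emit neighbor 5.
Step 6: leaves = {5,10,11}. Remove smallest leaf 5, emit neighbor 4.
Step 7: leaves = {4,10,11}. Remove smallest leaf 4, emit neighbor 1.
Step 8: leaves = {10,11}. Remove smallest leaf 10, emit neighbor 3.
Step 9: leaves = {3,11}. Remove smallest leaf 3, emit neighbor 1.
Done: 2 vertices remain (1, 11). Sequence = [7 3 7 7 5 4 1 3 1]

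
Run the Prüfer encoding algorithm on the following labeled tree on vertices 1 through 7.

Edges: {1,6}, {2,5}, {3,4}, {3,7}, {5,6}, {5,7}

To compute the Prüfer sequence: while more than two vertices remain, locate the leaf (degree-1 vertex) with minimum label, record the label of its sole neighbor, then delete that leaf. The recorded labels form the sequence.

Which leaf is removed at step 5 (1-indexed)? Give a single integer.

Answer: 6

Derivation:
Step 1: current leaves = {1,2,4}. Remove leaf 1 (neighbor: 6).
Step 2: current leaves = {2,4,6}. Remove leaf 2 (neighbor: 5).
Step 3: current leaves = {4,6}. Remove leaf 4 (neighbor: 3).
Step 4: current leaves = {3,6}. Remove leaf 3 (neighbor: 7).
Step 5: current leaves = {6,7}. Remove leaf 6 (neighbor: 5).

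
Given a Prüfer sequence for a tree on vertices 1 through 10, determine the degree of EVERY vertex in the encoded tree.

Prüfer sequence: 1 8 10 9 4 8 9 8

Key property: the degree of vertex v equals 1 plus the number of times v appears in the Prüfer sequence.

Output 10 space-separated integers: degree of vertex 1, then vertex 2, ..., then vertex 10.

p_1 = 1: count[1] becomes 1
p_2 = 8: count[8] becomes 1
p_3 = 10: count[10] becomes 1
p_4 = 9: count[9] becomes 1
p_5 = 4: count[4] becomes 1
p_6 = 8: count[8] becomes 2
p_7 = 9: count[9] becomes 2
p_8 = 8: count[8] becomes 3
Degrees (1 + count): deg[1]=1+1=2, deg[2]=1+0=1, deg[3]=1+0=1, deg[4]=1+1=2, deg[5]=1+0=1, deg[6]=1+0=1, deg[7]=1+0=1, deg[8]=1+3=4, deg[9]=1+2=3, deg[10]=1+1=2

Answer: 2 1 1 2 1 1 1 4 3 2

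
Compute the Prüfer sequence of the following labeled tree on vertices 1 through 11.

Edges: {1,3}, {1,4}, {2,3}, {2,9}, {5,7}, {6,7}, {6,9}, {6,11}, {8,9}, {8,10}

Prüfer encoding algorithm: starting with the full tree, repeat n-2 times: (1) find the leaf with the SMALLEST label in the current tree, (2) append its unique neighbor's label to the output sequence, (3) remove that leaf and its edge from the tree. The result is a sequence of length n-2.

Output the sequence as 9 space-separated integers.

Answer: 1 3 2 9 7 6 8 9 6

Derivation:
Step 1: leaves = {4,5,10,11}. Remove smallest leaf 4, emit neighbor 1.
Step 2: leaves = {1,5,10,11}. Remove smallest leaf 1, emit neighbor 3.
Step 3: leaves = {3,5,10,11}. Remove smallest leaf 3, emit neighbor 2.
Step 4: leaves = {2,5,10,11}. Remove smallest leaf 2, emit neighbor 9.
Step 5: leaves = {5,10,11}. Remove smallest leaf 5, emit neighbor 7.
Step 6: leaves = {7,10,11}. Remove smallest leaf 7, emit neighbor 6.
Step 7: leaves = {10,11}. Remove smallest leaf 10, emit neighbor 8.
Step 8: leaves = {8,11}. Remove smallest leaf 8, emit neighbor 9.
Step 9: leaves = {9,11}. Remove smallest leaf 9, emit neighbor 6.
Done: 2 vertices remain (6, 11). Sequence = [1 3 2 9 7 6 8 9 6]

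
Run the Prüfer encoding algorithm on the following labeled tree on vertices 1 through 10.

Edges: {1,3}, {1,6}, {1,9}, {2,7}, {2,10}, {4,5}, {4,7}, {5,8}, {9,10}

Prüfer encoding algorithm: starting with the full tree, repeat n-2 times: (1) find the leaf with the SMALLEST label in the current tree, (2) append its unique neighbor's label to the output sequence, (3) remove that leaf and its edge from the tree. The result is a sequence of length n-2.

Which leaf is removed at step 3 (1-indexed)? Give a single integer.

Answer: 1

Derivation:
Step 1: current leaves = {3,6,8}. Remove leaf 3 (neighbor: 1).
Step 2: current leaves = {6,8}. Remove leaf 6 (neighbor: 1).
Step 3: current leaves = {1,8}. Remove leaf 1 (neighbor: 9).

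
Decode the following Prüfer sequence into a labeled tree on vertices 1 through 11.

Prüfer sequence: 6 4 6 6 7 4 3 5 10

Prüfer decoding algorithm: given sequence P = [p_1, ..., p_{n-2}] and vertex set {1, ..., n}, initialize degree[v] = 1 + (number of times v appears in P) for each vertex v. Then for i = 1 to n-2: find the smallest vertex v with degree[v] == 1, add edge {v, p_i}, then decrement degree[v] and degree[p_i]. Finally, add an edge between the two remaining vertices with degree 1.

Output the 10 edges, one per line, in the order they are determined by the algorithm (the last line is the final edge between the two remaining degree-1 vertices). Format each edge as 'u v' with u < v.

Initial degrees: {1:1, 2:1, 3:2, 4:3, 5:2, 6:4, 7:2, 8:1, 9:1, 10:2, 11:1}
Step 1: smallest deg-1 vertex = 1, p_1 = 6. Add edge {1,6}. Now deg[1]=0, deg[6]=3.
Step 2: smallest deg-1 vertex = 2, p_2 = 4. Add edge {2,4}. Now deg[2]=0, deg[4]=2.
Step 3: smallest deg-1 vertex = 8, p_3 = 6. Add edge {6,8}. Now deg[8]=0, deg[6]=2.
Step 4: smallest deg-1 vertex = 9, p_4 = 6. Add edge {6,9}. Now deg[9]=0, deg[6]=1.
Step 5: smallest deg-1 vertex = 6, p_5 = 7. Add edge {6,7}. Now deg[6]=0, deg[7]=1.
Step 6: smallest deg-1 vertex = 7, p_6 = 4. Add edge {4,7}. Now deg[7]=0, deg[4]=1.
Step 7: smallest deg-1 vertex = 4, p_7 = 3. Add edge {3,4}. Now deg[4]=0, deg[3]=1.
Step 8: smallest deg-1 vertex = 3, p_8 = 5. Add edge {3,5}. Now deg[3]=0, deg[5]=1.
Step 9: smallest deg-1 vertex = 5, p_9 = 10. Add edge {5,10}. Now deg[5]=0, deg[10]=1.
Final: two remaining deg-1 vertices are 10, 11. Add edge {10,11}.

Answer: 1 6
2 4
6 8
6 9
6 7
4 7
3 4
3 5
5 10
10 11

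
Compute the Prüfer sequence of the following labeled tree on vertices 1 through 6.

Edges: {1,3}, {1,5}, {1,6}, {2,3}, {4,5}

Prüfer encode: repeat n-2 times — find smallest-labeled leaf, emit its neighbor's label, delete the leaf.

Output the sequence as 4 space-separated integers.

Answer: 3 1 5 1

Derivation:
Step 1: leaves = {2,4,6}. Remove smallest leaf 2, emit neighbor 3.
Step 2: leaves = {3,4,6}. Remove smallest leaf 3, emit neighbor 1.
Step 3: leaves = {4,6}. Remove smallest leaf 4, emit neighbor 5.
Step 4: leaves = {5,6}. Remove smallest leaf 5, emit neighbor 1.
Done: 2 vertices remain (1, 6). Sequence = [3 1 5 1]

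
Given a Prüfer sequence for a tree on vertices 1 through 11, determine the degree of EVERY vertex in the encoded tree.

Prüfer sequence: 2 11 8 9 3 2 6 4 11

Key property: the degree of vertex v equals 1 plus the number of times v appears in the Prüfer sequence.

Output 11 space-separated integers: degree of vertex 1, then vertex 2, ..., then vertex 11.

p_1 = 2: count[2] becomes 1
p_2 = 11: count[11] becomes 1
p_3 = 8: count[8] becomes 1
p_4 = 9: count[9] becomes 1
p_5 = 3: count[3] becomes 1
p_6 = 2: count[2] becomes 2
p_7 = 6: count[6] becomes 1
p_8 = 4: count[4] becomes 1
p_9 = 11: count[11] becomes 2
Degrees (1 + count): deg[1]=1+0=1, deg[2]=1+2=3, deg[3]=1+1=2, deg[4]=1+1=2, deg[5]=1+0=1, deg[6]=1+1=2, deg[7]=1+0=1, deg[8]=1+1=2, deg[9]=1+1=2, deg[10]=1+0=1, deg[11]=1+2=3

Answer: 1 3 2 2 1 2 1 2 2 1 3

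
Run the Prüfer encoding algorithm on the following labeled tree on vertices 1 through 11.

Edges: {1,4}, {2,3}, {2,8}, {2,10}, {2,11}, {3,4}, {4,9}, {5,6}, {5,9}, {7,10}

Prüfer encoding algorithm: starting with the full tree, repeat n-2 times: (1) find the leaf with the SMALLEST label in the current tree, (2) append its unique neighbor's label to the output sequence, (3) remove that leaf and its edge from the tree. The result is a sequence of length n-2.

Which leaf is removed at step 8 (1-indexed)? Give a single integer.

Step 1: current leaves = {1,6,7,8,11}. Remove leaf 1 (neighbor: 4).
Step 2: current leaves = {6,7,8,11}. Remove leaf 6 (neighbor: 5).
Step 3: current leaves = {5,7,8,11}. Remove leaf 5 (neighbor: 9).
Step 4: current leaves = {7,8,9,11}. Remove leaf 7 (neighbor: 10).
Step 5: current leaves = {8,9,10,11}. Remove leaf 8 (neighbor: 2).
Step 6: current leaves = {9,10,11}. Remove leaf 9 (neighbor: 4).
Step 7: current leaves = {4,10,11}. Remove leaf 4 (neighbor: 3).
Step 8: current leaves = {3,10,11}. Remove leaf 3 (neighbor: 2).

Answer: 3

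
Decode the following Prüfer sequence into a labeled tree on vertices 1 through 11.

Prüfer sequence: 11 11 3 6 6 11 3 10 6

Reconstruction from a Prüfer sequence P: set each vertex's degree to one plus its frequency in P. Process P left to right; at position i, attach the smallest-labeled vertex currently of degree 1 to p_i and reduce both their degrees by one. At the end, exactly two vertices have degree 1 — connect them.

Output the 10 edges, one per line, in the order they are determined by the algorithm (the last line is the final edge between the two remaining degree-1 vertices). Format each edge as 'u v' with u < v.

Initial degrees: {1:1, 2:1, 3:3, 4:1, 5:1, 6:4, 7:1, 8:1, 9:1, 10:2, 11:4}
Step 1: smallest deg-1 vertex = 1, p_1 = 11. Add edge {1,11}. Now deg[1]=0, deg[11]=3.
Step 2: smallest deg-1 vertex = 2, p_2 = 11. Add edge {2,11}. Now deg[2]=0, deg[11]=2.
Step 3: smallest deg-1 vertex = 4, p_3 = 3. Add edge {3,4}. Now deg[4]=0, deg[3]=2.
Step 4: smallest deg-1 vertex = 5, p_4 = 6. Add edge {5,6}. Now deg[5]=0, deg[6]=3.
Step 5: smallest deg-1 vertex = 7, p_5 = 6. Add edge {6,7}. Now deg[7]=0, deg[6]=2.
Step 6: smallest deg-1 vertex = 8, p_6 = 11. Add edge {8,11}. Now deg[8]=0, deg[11]=1.
Step 7: smallest deg-1 vertex = 9, p_7 = 3. Add edge {3,9}. Now deg[9]=0, deg[3]=1.
Step 8: smallest deg-1 vertex = 3, p_8 = 10. Add edge {3,10}. Now deg[3]=0, deg[10]=1.
Step 9: smallest deg-1 vertex = 10, p_9 = 6. Add edge {6,10}. Now deg[10]=0, deg[6]=1.
Final: two remaining deg-1 vertices are 6, 11. Add edge {6,11}.

Answer: 1 11
2 11
3 4
5 6
6 7
8 11
3 9
3 10
6 10
6 11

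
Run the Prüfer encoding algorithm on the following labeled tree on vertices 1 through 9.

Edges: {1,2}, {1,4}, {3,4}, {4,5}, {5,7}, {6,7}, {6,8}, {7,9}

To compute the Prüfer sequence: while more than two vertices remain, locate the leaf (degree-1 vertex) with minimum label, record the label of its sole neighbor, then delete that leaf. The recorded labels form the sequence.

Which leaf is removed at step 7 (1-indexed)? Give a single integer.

Answer: 6

Derivation:
Step 1: current leaves = {2,3,8,9}. Remove leaf 2 (neighbor: 1).
Step 2: current leaves = {1,3,8,9}. Remove leaf 1 (neighbor: 4).
Step 3: current leaves = {3,8,9}. Remove leaf 3 (neighbor: 4).
Step 4: current leaves = {4,8,9}. Remove leaf 4 (neighbor: 5).
Step 5: current leaves = {5,8,9}. Remove leaf 5 (neighbor: 7).
Step 6: current leaves = {8,9}. Remove leaf 8 (neighbor: 6).
Step 7: current leaves = {6,9}. Remove leaf 6 (neighbor: 7).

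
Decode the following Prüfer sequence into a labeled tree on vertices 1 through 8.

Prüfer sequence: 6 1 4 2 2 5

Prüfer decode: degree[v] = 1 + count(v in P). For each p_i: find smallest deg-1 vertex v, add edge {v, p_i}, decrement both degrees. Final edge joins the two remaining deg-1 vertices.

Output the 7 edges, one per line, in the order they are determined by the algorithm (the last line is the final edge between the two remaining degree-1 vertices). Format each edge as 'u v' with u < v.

Initial degrees: {1:2, 2:3, 3:1, 4:2, 5:2, 6:2, 7:1, 8:1}
Step 1: smallest deg-1 vertex = 3, p_1 = 6. Add edge {3,6}. Now deg[3]=0, deg[6]=1.
Step 2: smallest deg-1 vertex = 6, p_2 = 1. Add edge {1,6}. Now deg[6]=0, deg[1]=1.
Step 3: smallest deg-1 vertex = 1, p_3 = 4. Add edge {1,4}. Now deg[1]=0, deg[4]=1.
Step 4: smallest deg-1 vertex = 4, p_4 = 2. Add edge {2,4}. Now deg[4]=0, deg[2]=2.
Step 5: smallest deg-1 vertex = 7, p_5 = 2. Add edge {2,7}. Now deg[7]=0, deg[2]=1.
Step 6: smallest deg-1 vertex = 2, p_6 = 5. Add edge {2,5}. Now deg[2]=0, deg[5]=1.
Final: two remaining deg-1 vertices are 5, 8. Add edge {5,8}.

Answer: 3 6
1 6
1 4
2 4
2 7
2 5
5 8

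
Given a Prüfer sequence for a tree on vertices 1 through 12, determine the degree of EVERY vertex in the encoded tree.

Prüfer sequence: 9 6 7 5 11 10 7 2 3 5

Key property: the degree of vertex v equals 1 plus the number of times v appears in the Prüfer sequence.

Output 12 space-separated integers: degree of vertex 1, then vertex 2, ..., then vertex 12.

Answer: 1 2 2 1 3 2 3 1 2 2 2 1

Derivation:
p_1 = 9: count[9] becomes 1
p_2 = 6: count[6] becomes 1
p_3 = 7: count[7] becomes 1
p_4 = 5: count[5] becomes 1
p_5 = 11: count[11] becomes 1
p_6 = 10: count[10] becomes 1
p_7 = 7: count[7] becomes 2
p_8 = 2: count[2] becomes 1
p_9 = 3: count[3] becomes 1
p_10 = 5: count[5] becomes 2
Degrees (1 + count): deg[1]=1+0=1, deg[2]=1+1=2, deg[3]=1+1=2, deg[4]=1+0=1, deg[5]=1+2=3, deg[6]=1+1=2, deg[7]=1+2=3, deg[8]=1+0=1, deg[9]=1+1=2, deg[10]=1+1=2, deg[11]=1+1=2, deg[12]=1+0=1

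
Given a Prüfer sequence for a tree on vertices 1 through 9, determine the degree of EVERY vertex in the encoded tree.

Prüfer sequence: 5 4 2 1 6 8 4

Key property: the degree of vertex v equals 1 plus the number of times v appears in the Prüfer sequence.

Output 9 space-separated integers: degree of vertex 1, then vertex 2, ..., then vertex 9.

p_1 = 5: count[5] becomes 1
p_2 = 4: count[4] becomes 1
p_3 = 2: count[2] becomes 1
p_4 = 1: count[1] becomes 1
p_5 = 6: count[6] becomes 1
p_6 = 8: count[8] becomes 1
p_7 = 4: count[4] becomes 2
Degrees (1 + count): deg[1]=1+1=2, deg[2]=1+1=2, deg[3]=1+0=1, deg[4]=1+2=3, deg[5]=1+1=2, deg[6]=1+1=2, deg[7]=1+0=1, deg[8]=1+1=2, deg[9]=1+0=1

Answer: 2 2 1 3 2 2 1 2 1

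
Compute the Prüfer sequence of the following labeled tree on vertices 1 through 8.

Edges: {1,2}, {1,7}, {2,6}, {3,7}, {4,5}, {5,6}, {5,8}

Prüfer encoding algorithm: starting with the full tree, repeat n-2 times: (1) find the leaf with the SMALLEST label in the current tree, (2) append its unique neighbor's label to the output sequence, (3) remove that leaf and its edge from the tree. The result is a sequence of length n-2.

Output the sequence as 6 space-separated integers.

Step 1: leaves = {3,4,8}. Remove smallest leaf 3, emit neighbor 7.
Step 2: leaves = {4,7,8}. Remove smallest leaf 4, emit neighbor 5.
Step 3: leaves = {7,8}. Remove smallest leaf 7, emit neighbor 1.
Step 4: leaves = {1,8}. Remove smallest leaf 1, emit neighbor 2.
Step 5: leaves = {2,8}. Remove smallest leaf 2, emit neighbor 6.
Step 6: leaves = {6,8}. Remove smallest leaf 6, emit neighbor 5.
Done: 2 vertices remain (5, 8). Sequence = [7 5 1 2 6 5]

Answer: 7 5 1 2 6 5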